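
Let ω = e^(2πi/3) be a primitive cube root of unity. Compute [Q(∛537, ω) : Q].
[Q(∛537, ω) : Q] = 6

[Q(∛537):Q] = 3 (min poly x^3 - 537, irreducible since 537 is not a perfect cube). [Q(ω):Q] = 2 (min poly x^2 + x + 1). Since Q(∛537) ⊂ R and ω ∉ R, we have ω ∉ Q(∛537), so x^2 + x + 1 remains irreducible over Q(∛537) and [Q(∛537, ω) : Q(∛537)] = 2. By the tower law, [Q(∛537, ω) : Q] = 3 · 2 = 6. (In fact Q(∛537, ω) is the splitting field of x^3 - 537 over Q.)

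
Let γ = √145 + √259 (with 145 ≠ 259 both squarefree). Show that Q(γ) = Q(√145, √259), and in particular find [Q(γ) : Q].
[Q(γ) : Q] = 4 (equivalently, Q(γ) = Q(√145, √259))

Obviously Q(γ) ⊆ Q(√145, √259), and [Q(√145, √259):Q] = 4 (since 145, 259 are distinct squarefree integers > 1 with 37555 not a perfect square). To show equality we compute the minimal polynomial of γ. From γ = √145 + √259: γ^2 = 145 + 2√(37555) + 259 = 404 + 2√(37555), so γ^2 - 404 = 2√(37555); squaring, (γ^2 - 404)^2 = 4·37555, i.e. γ^4 - 808γ^2 + 163216 - 150220 = 0, i.e. γ^4 - 808γ^2 + 12996 = 0. So γ is a root of x^4 - 808x^2 + 12996. This polynomial is irreducible over Q: it has no rational root (each ±√145 ± √259 is irrational), and any factorization into two quadratics over Q would force √(37555) ∈ Q (pairing opposite roots) or √145, √259 ∈ Q (other pairings), all impossible. Hence [Q(γ):Q] = 4 = [Q(√145, √259):Q], so Q(γ) = Q(√145, √259).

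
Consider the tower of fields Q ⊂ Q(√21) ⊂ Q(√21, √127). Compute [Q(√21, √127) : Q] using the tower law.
[Q(√21, √127) : Q] = 4

[Q(√21):Q] = 2 (min poly x^2 - 21, irreducible since 21 is squarefree > 1). For the top step, suppose √127 ∈ Q(√21), say √127 = c + d√21 with c, d ∈ Q. Squaring: 127 = c^2 + 21d^2 + 2cd√21. Since √21 ∉ Q this forces 2cd = 0. If d = 0 then √127 = c ∈ Q, contradicting 127 squarefree > 1. If c = 0 then 127 = 21d^2, so 21·127 = (21d)^2 is a perfect square in Q — but 21·127 = 2667 is not a perfect square (since 21 and 127 are distinct squarefree integers). Contradiction. Hence √127 ∉ Q(√21), so x^2 - 127 stays irreducible over Q(√21) and [Q(√21, √127) : Q(√21)] = 2. By the tower law, [Q(√21, √127) : Q] = 2 · 2 = 4.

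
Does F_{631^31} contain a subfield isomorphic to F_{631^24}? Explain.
No: F_{631^24} is not a subfield of F_{631^31}

F_{p^m} embeds in F_{p^n} iff m | n. Here 24 ∤ 31 (since 31 = 1·24 + 7 with remainder 7 ≠ 0), so F_{631^24} is not a subfield of F_{631^31}. Equivalently: if it were, the tower law would give 24 = [F_{631^24}:F_631] dividing [F_{631^31}:F_631] = 31, contradiction.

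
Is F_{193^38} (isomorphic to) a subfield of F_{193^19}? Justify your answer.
No: F_{193^38} is not a subfield of F_{193^19}

F_{p^m} embeds in F_{p^n} iff m | n. Here 38 ∤ 19 (since 19 = 0·38 + 19 with remainder 19 ≠ 0), so F_{193^38} is not a subfield of F_{193^19}. Equivalently: if it were, the tower law would give 38 = [F_{193^38}:F_193] dividing [F_{193^19}:F_193] = 19, contradiction.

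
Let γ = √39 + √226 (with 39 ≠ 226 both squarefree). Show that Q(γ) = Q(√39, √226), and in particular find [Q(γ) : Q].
[Q(γ) : Q] = 4 (equivalently, Q(γ) = Q(√39, √226))

Obviously Q(γ) ⊆ Q(√39, √226), and [Q(√39, √226):Q] = 4 (since 39, 226 are distinct squarefree integers > 1 with 8814 not a perfect square). To show equality we compute the minimal polynomial of γ. From γ = √39 + √226: γ^2 = 39 + 2√(8814) + 226 = 265 + 2√(8814), so γ^2 - 265 = 2√(8814); squaring, (γ^2 - 265)^2 = 4·8814, i.e. γ^4 - 530γ^2 + 70225 - 35256 = 0, i.e. γ^4 - 530γ^2 + 34969 = 0. So γ is a root of x^4 - 530x^2 + 34969. This polynomial is irreducible over Q: it has no rational root (each ±√39 ± √226 is irrational), and any factorization into two quadratics over Q would force √(8814) ∈ Q (pairing opposite roots) or √39, √226 ∈ Q (other pairings), all impossible. Hence [Q(γ):Q] = 4 = [Q(√39, √226):Q], so Q(γ) = Q(√39, √226).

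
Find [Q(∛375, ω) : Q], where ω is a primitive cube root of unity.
[Q(∛375, ω) : Q] = 6

[Q(∛375):Q] = 3 (min poly x^3 - 375, irreducible since 375 is not a perfect cube). [Q(ω):Q] = 2 (min poly x^2 + x + 1). Since Q(∛375) ⊂ R and ω ∉ R, we have ω ∉ Q(∛375), so x^2 + x + 1 remains irreducible over Q(∛375) and [Q(∛375, ω) : Q(∛375)] = 2. By the tower law, [Q(∛375, ω) : Q] = 3 · 2 = 6. (In fact Q(∛375, ω) is the splitting field of x^3 - 375 over Q.)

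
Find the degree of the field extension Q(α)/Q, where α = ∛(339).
[Q(α):Q] = 3

The minimal polynomial of α is x^3 - 339, irreducible over Q since 339 is not a perfect cube (so x^3 - 339 has no rational root). Hence [Q(α):Q] = deg(m_α) = 3.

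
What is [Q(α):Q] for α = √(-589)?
[Q(α):Q] = 2

[Q(α):Q] equals the degree of the minimal polynomial of α. Here α^2 = -589 and x^2 + 589 is irreducible (d = -589 is squarefree, ≠ 1, hence not a square), so deg(m_α) = 2. Thus [Q(α):Q] = 2.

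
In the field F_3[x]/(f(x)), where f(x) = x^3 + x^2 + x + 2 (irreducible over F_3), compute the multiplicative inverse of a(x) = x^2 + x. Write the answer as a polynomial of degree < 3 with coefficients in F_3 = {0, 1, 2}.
a(x)^(-1) ≡ 2x^2 + x + 2 (mod f(x))

Since f is irreducible over F_3, F_3[x]/(f) is a field and a(x) ≠ 0 has an inverse. Apply the extended Euclidean algorithm to f(x) and a(x) in F_3[x]: f(x) = (x)·a(x) + (x + 2);  a(x) = (x + 2)·(x + 2) + (2). The last nonzero remainder is the constant 2 = gcd(f, a) in F_3. Back-substituting through the division chain expresses 2 = s(x)·a(x) + t(x)·f(x) with s(x) ≡ x^2 + 2x + 1 (mod f), so (x^2 + 2x + 1)·a(x) ≡ 2 (mod f). Multiplying by 2^(-1) ≡ 2 in F_3 gives a(x)^(-1) ≡ 2·(x^2 + 2x + 1) ≡ 2x^2 + x + 2 (mod f). Check: (x^2 + x)·(2x^2 + x + 2) = 2x^4 + 2x ≡ 1 (mod x^3 + x^2 + x + 2).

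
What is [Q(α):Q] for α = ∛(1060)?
[Q(α):Q] = 3

The minimal polynomial of α is x^3 - 1060, irreducible over Q since 1060 is not a perfect cube (so x^3 - 1060 has no rational root). Hence [Q(α):Q] = deg(m_α) = 3.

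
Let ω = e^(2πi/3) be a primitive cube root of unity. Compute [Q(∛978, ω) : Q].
[Q(∛978, ω) : Q] = 6

[Q(∛978):Q] = 3 (min poly x^3 - 978, irreducible since 978 is not a perfect cube). [Q(ω):Q] = 2 (min poly x^2 + x + 1). Since Q(∛978) ⊂ R and ω ∉ R, we have ω ∉ Q(∛978), so x^2 + x + 1 remains irreducible over Q(∛978) and [Q(∛978, ω) : Q(∛978)] = 2. By the tower law, [Q(∛978, ω) : Q] = 3 · 2 = 6. (In fact Q(∛978, ω) is the splitting field of x^3 - 978 over Q.)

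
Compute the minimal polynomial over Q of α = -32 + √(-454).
m_α(x) = x^2 + 64x + 1478

From α + 32 = √(-454), squaring gives (α + 32)^2 = -454, i.e. α^2 + 64α + 1024 = -454, so α^2 + 64α + 1478 = 0. The discriminant of x^2 + 64x + 1478 is (64)^2 - 4·(1478) = 4096 - 5912 = -1816, and 4·(-454) is not a perfect square in Q since -454 is squarefree and ≠ 1. Hence x^2 + 64x + 1478 is irreducible over Q and is the minimal polynomial of α.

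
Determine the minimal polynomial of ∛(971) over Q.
m_α(x) = x^3 - 971

α satisfies α^3 = 971, so x^3 - 971 annihilates α. By the rational root test, a rational root p/q (in lowest terms) of x^3 - 971 would satisfy p^3 = 971 q^3, forcing q = 1 and p^3 = 971; but 971 is not a perfect cube, contradiction. A monic cubic over Q with no rational root is irreducible (any nontrivial factorization would include a linear factor). Hence x^3 - 971 is the minimal polynomial of α, and in particular [Q(α):Q] = 3.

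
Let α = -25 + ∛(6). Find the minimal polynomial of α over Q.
m_α(x) = x^3 + 75x^2 + 1875x + 15619

Set β = α + 25 = ∛(6), so β^3 = 6. Then (α + 25)^3 - 6 = 0, i.e. α is a root of g(x) = (x + 25)^3 - 6 = x^3 + 75x^2 + 1875x + 15619. Since g(x) = h(x + 25) where h(x) = x^3 - 6, and h is irreducible over Q (because 6 is not a perfect cube, so h has no rational root, and a monic cubic with no rational root is irreducible), g is also irreducible (irreducibility is preserved under the substitution x → x + 25). Hence m_α(x) = x^3 + 75x^2 + 1875x + 15619.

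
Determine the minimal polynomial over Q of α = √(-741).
m_α(x) = x^2 + 741

α satisfies α^2 + 741 = 0, so x^2 + 741 annihilates α. Since d = -741 is squarefree and ≠ 1, it is not a perfect square in Q, so x^2 + 741 has no rational root and is therefore irreducible over Q (a degree-2 polynomial over a field is irreducible iff it has no root). Hence m_α(x) = x^2 + 741.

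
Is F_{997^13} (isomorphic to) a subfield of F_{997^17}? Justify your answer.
No: F_{997^13} is not a subfield of F_{997^17}

F_{p^m} embeds in F_{p^n} iff m | n. Here 13 ∤ 17 (since 17 = 1·13 + 4 with remainder 4 ≠ 0), so F_{997^13} is not a subfield of F_{997^17}. Equivalently: if it were, the tower law would give 13 = [F_{997^13}:F_997] dividing [F_{997^17}:F_997] = 17, contradiction.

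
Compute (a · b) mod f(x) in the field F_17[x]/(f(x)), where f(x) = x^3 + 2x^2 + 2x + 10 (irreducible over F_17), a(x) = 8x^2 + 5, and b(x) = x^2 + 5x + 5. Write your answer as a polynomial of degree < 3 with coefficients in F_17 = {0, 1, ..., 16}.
a · b ≡ 15x^2 + 16x + 6 (mod f(x))

Multiply in F_17[x]: a(x)·b(x) = (8x^2 + 5)·(x^2 + 5x + 5) = 8x^4 + 6x^3 + 11x^2 + 8x + 8. This has degree ≥ 3, so divide by f(x) over F_17: 8x^4 + 6x^3 + 11x^2 + 8x + 8 = (8x + 7)·(x^3 + 2x^2 + 2x + 10) + (15x^2 + 16x + 6). Hence a·b ≡ 15x^2 + 16x + 6 (mod f). (F_17[x]/(f) is a field with 17^3 = 4913 elements since f is irreducible of degree 3.)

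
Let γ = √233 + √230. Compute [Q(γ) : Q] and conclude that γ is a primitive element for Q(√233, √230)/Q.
[Q(γ) : Q] = 4 (equivalently, Q(γ) = Q(√233, √230))

Obviously Q(γ) ⊆ Q(√233, √230), and [Q(√233, √230):Q] = 4 (since 233, 230 are distinct squarefree integers > 1 with 53590 not a perfect square). To show equality we compute the minimal polynomial of γ. From γ = √233 + √230: γ^2 = 233 + 2√(53590) + 230 = 463 + 2√(53590), so γ^2 - 463 = 2√(53590); squaring, (γ^2 - 463)^2 = 4·53590, i.e. γ^4 - 926γ^2 + 214369 - 214360 = 0, i.e. γ^4 - 926γ^2 + 9 = 0. So γ is a root of x^4 - 926x^2 + 9. This polynomial is irreducible over Q: it has no rational root (each ±√233 ± √230 is irrational), and any factorization into two quadratics over Q would force √(53590) ∈ Q (pairing opposite roots) or √233, √230 ∈ Q (other pairings), all impossible. Hence [Q(γ):Q] = 4 = [Q(√233, √230):Q], so Q(γ) = Q(√233, √230).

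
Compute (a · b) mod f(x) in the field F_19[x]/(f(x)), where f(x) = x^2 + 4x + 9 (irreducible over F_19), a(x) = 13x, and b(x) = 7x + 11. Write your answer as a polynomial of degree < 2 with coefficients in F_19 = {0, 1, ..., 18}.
a · b ≡ 7x + 17 (mod f(x))

Multiply in F_19[x]: a(x)·b(x) = (13x)·(7x + 11) = 15x^2 + 10x. This has degree ≥ 2, so divide by f(x) over F_19: 15x^2 + 10x = (15)·(x^2 + 4x + 9) + (7x + 17). Hence a·b ≡ 7x + 17 (mod f). (F_19[x]/(f) is a field with 19^2 = 361 elements since f is irreducible of degree 2.)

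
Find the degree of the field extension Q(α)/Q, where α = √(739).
[Q(α):Q] = 2

[Q(α):Q] equals the degree of the minimal polynomial of α. Here α^2 = 739 and x^2 - 739 is irreducible (d = 739 is squarefree, ≠ 1, hence not a square), so deg(m_α) = 2. Thus [Q(α):Q] = 2.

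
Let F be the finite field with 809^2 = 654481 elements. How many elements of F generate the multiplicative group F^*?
There are φ(654480) = 172800 primitive elements

F_q^* is cyclic of order q - 1 = 654480. A cyclic group of order m has exactly φ(m) generators. Here m = 654480 = 2^4 · 3^4 · 5 · 101, so the number of primitive elements is φ(654480) = 172800.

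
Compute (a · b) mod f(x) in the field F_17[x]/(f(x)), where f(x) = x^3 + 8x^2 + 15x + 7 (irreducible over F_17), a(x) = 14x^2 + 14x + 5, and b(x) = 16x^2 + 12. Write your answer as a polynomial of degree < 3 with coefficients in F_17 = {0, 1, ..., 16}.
a · b ≡ 14x^2 + 3x + 3 (mod f(x))

Multiply in F_17[x]: a(x)·b(x) = (14x^2 + 14x + 5)·(16x^2 + 12) = 3x^4 + 3x^3 + 10x^2 + 15x + 9. This has degree ≥ 3, so divide by f(x) over F_17: 3x^4 + 3x^3 + 10x^2 + 15x + 9 = (3x + 13)·(x^3 + 8x^2 + 15x + 7) + (14x^2 + 3x + 3). Hence a·b ≡ 14x^2 + 3x + 3 (mod f). (F_17[x]/(f) is a field with 17^3 = 4913 elements since f is irreducible of degree 3.)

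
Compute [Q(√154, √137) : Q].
[Q(√154, √137) : Q] = 4

[Q(√154):Q] = 2 (min poly x^2 - 154, irreducible since 154 is squarefree > 1). For the top step, suppose √137 ∈ Q(√154), say √137 = c + d√154 with c, d ∈ Q. Squaring: 137 = c^2 + 154d^2 + 2cd√154. Since √154 ∉ Q this forces 2cd = 0. If d = 0 then √137 = c ∈ Q, contradicting 137 squarefree > 1. If c = 0 then 137 = 154d^2, so 154·137 = (154d)^2 is a perfect square in Q — but 154·137 = 21098 is not a perfect square (since 154 and 137 are distinct squarefree integers). Contradiction. Hence √137 ∉ Q(√154), so x^2 - 137 stays irreducible over Q(√154) and [Q(√154, √137) : Q(√154)] = 2. By the tower law, [Q(√154, √137) : Q] = 2 · 2 = 4.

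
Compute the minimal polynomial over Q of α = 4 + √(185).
m_α(x) = x^2 - 8x - 169

From α - 4 = √(185), squaring gives (α - 4)^2 = 185, i.e. α^2 - 8α + 16 = 185, so α^2 - 8α - 169 = 0. The discriminant of x^2 - 8x - 169 is (-8)^2 - 4·(-169) = 64 + 676 = 740, and 4·(185) is not a perfect square in Q since 185 is squarefree and ≠ 1. Hence x^2 - 8x - 169 is irreducible over Q and is the minimal polynomial of α.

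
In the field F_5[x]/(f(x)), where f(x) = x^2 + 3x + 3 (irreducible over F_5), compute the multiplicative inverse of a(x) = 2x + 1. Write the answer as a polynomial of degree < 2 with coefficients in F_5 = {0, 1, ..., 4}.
a(x)^(-1) ≡ 4x (mod f(x))

Since f is irreducible over F_5, F_5[x]/(f) is a field and a(x) ≠ 0 has an inverse. Apply the extended Euclidean algorithm to f(x) and a(x) in F_5[x]: f(x) = (3x)·a(x) + (3). The last nonzero remainder is the constant 3 = gcd(f, a) in F_5. Back-substituting through the division chain expresses 3 = s(x)·a(x) + t(x)·f(x) with s(x) ≡ 2x (mod f), so (2x)·a(x) ≡ 3 (mod f). Multiplying by 3^(-1) ≡ 2 in F_5 gives a(x)^(-1) ≡ 2·(2x) ≡ 4x (mod f). Check: (2x + 1)·(4x) = 3x^2 + 4x ≡ 1 (mod x^2 + 3x + 3).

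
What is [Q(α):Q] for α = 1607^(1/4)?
[Q(α):Q] = 4

α is a root of x^4 - 1607. By Eisenstein's criterion at the prime p = 1607 (which divides the constant term 1607 but p^2 = 2582449 does not, since 1607 is squarefree), x^4 - 1607 is irreducible over Q. Hence [Q(α):Q] = 4.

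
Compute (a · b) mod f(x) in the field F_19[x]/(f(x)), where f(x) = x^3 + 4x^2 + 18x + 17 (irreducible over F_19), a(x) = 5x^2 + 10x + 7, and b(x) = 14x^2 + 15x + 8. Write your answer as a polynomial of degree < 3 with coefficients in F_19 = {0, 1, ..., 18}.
a · b ≡ 10x^2 + 13x + 2 (mod f(x))

Multiply in F_19[x]: a(x)·b(x) = (5x^2 + 10x + 7)·(14x^2 + 15x + 8) = 13x^4 + 6x^3 + 3x^2 + 14x + 18. This has degree ≥ 3, so divide by f(x) over F_19: 13x^4 + 6x^3 + 3x^2 + 14x + 18 = (13x + 11)·(x^3 + 4x^2 + 18x + 17) + (10x^2 + 13x + 2). Hence a·b ≡ 10x^2 + 13x + 2 (mod f). (F_19[x]/(f) is a field with 19^3 = 6859 elements since f is irreducible of degree 3.)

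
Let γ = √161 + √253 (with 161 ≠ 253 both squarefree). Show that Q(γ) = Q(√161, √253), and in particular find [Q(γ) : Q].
[Q(γ) : Q] = 4 (equivalently, Q(γ) = Q(√161, √253))

Obviously Q(γ) ⊆ Q(√161, √253), and [Q(√161, √253):Q] = 4 (since 161, 253 are distinct squarefree integers > 1 with 40733 not a perfect square). To show equality we compute the minimal polynomial of γ. From γ = √161 + √253: γ^2 = 161 + 2√(40733) + 253 = 414 + 2√(40733), so γ^2 - 414 = 2√(40733); squaring, (γ^2 - 414)^2 = 4·40733, i.e. γ^4 - 828γ^2 + 171396 - 162932 = 0, i.e. γ^4 - 828γ^2 + 8464 = 0. So γ is a root of x^4 - 828x^2 + 8464. This polynomial is irreducible over Q: it has no rational root (each ±√161 ± √253 is irrational), and any factorization into two quadratics over Q would force √(40733) ∈ Q (pairing opposite roots) or √161, √253 ∈ Q (other pairings), all impossible. Hence [Q(γ):Q] = 4 = [Q(√161, √253):Q], so Q(γ) = Q(√161, √253).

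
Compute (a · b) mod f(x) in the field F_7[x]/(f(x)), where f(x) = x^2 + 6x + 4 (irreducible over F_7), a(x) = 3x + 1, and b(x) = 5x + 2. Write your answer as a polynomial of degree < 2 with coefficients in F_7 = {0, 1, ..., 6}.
a · b ≡ 5x + 5 (mod f(x))

Multiply in F_7[x]: a(x)·b(x) = (3x + 1)·(5x + 2) = x^2 + 4x + 2. This has degree ≥ 2, so divide by f(x) over F_7: x^2 + 4x + 2 = (1)·(x^2 + 6x + 4) + (5x + 5). Hence a·b ≡ 5x + 5 (mod f). (F_7[x]/(f) is a field with 7^2 = 49 elements since f is irreducible of degree 2.)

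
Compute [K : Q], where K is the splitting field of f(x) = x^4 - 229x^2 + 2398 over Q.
[K : Q] = 4

Solving the quadratic in x^2: x^2 = (229 ± √(229^2 - 4·2398))/2 = (229 ± √42849)/2 = (229 ± 207)/2, giving x^2 = 11 or x^2 = 218. So f(x) = (x^2 - 11)(x^2 - 218) and the roots of f are ±√11, ±√218. Hence the splitting field is K = Q(√11, √218). Since 11 and 218 are distinct squarefree integers > 1, their product 2398 is not a perfect square, so √218 ∉ Q(√11). By the tower law [K:Q] = [Q(√11,√218):Q(√11)] · [Q(√11):Q] = 2 · 2 = 4.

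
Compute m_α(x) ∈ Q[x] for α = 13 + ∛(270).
m_α(x) = x^3 - 39x^2 + 507x - 2467

Set β = α - 13 = ∛(270), so β^3 = 270. Then (α - 13)^3 - 270 = 0, i.e. α is a root of g(x) = (x - 13)^3 - 270 = x^3 - 39x^2 + 507x - 2467. Since g(x) = h(x - 13) where h(x) = x^3 - 270, and h is irreducible over Q (because 270 is not a perfect cube, so h has no rational root, and a monic cubic with no rational root is irreducible), g is also irreducible (irreducibility is preserved under the substitution x → x - 13). Hence m_α(x) = x^3 - 39x^2 + 507x - 2467.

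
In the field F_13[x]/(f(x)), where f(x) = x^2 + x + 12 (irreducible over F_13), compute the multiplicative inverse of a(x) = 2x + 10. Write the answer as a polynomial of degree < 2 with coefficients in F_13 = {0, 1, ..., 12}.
a(x)^(-1) ≡ x + 9 (mod f(x))

Since f is irreducible over F_13, F_13[x]/(f) is a field and a(x) ≠ 0 has an inverse. Apply the extended Euclidean algorithm to f(x) and a(x) in F_13[x]: f(x) = (7x + 11)·a(x) + (6). The last nonzero remainder is the constant 6 = gcd(f, a) in F_13. Back-substituting through the division chain expresses 6 = s(x)·a(x) + t(x)·f(x) with s(x) ≡ 6x + 2 (mod f), so (6x + 2)·a(x) ≡ 6 (mod f). Multiplying by 6^(-1) ≡ 11 in F_13 gives a(x)^(-1) ≡ 11·(6x + 2) ≡ x + 9 (mod f). Check: (2x + 10)·(x + 9) = 2x^2 + 2x + 12 ≡ 1 (mod x^2 + x + 12).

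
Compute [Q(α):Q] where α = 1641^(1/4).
[Q(α):Q] = 4

α is a root of x^4 - 1641. By Eisenstein's criterion at the prime p = 3 (which divides the constant term 1641 but p^2 = 9 does not, since 1641 is squarefree), x^4 - 1641 is irreducible over Q. Hence [Q(α):Q] = 4.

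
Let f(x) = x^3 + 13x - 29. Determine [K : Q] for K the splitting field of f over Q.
[K : Q] = 6

By the rational root test, any rational root of the monic integer polynomial f(x) = x^3 + 13x - 29 must be an integer dividing the constant term -29, i.e. one of ±{1, 29}. Evaluating: f(1) = -15, f(-1) = -43, f(29) = 24737, f(-29) = -24795; none is 0, so f has no rational root and is therefore irreducible over Q (a cubic with no linear factor over a field is irreducible). For an irreducible cubic, the Galois group is A_3 or S_3 according as the discriminant disc(f) = -4a^3 - 27b^2 = -4·(13)^3 - 27·(-29)^2 = -31495 is or is not a square in Q. Here disc(f) = -31495 is not a perfect square in Q, so the Galois group of f over Q is not contained in A_3 and must be all of S_3. The splitting field has degree |S_3| = 6 over Q, so [K : Q] = 6.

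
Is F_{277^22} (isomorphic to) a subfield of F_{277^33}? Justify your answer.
No: F_{277^22} is not a subfield of F_{277^33}

F_{p^m} embeds in F_{p^n} iff m | n. Here 22 ∤ 33 (since 33 = 1·22 + 11 with remainder 11 ≠ 0), so F_{277^22} is not a subfield of F_{277^33}. Equivalently: if it were, the tower law would give 22 = [F_{277^22}:F_277] dividing [F_{277^33}:F_277] = 33, contradiction.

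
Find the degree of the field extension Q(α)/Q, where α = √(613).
[Q(α):Q] = 2

[Q(α):Q] equals the degree of the minimal polynomial of α. Here α^2 = 613 and x^2 - 613 is irreducible (d = 613 is squarefree, ≠ 1, hence not a square), so deg(m_α) = 2. Thus [Q(α):Q] = 2.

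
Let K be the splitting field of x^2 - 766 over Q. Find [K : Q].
[K : Q] = 2

f(x) = x^2 - 766 factors as (x - √766)(x + √766). The splitting field is K = Q(√766). Since 766 is squarefree and > 1, it is not a perfect square, so x^2 - 766 is irreducible over Q and [Q(√766) : Q] = 2. Hence [K : Q] = 2.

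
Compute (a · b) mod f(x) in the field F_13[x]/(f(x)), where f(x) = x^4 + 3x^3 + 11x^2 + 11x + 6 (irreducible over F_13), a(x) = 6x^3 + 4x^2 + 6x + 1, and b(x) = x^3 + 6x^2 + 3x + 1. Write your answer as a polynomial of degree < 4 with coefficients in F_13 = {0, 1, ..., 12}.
a · b ≡ 12x^3 + 11x^2 + 8x + 11 (mod f(x))

Multiply in F_13[x]: a(x)·b(x) = (6x^3 + 4x^2 + 6x + 1)·(x^3 + 6x^2 + 3x + 1) = 6x^6 + x^5 + 9x^4 + 3x^3 + 2x^2 + 9x + 1. This has degree ≥ 4, so divide by f(x) over F_13: 6x^6 + x^5 + 9x^4 + 3x^3 + 2x^2 + 9x + 1 = (6x^2 + 9x + 7)·(x^4 + 3x^3 + 11x^2 + 11x + 6) + (12x^3 + 11x^2 + 8x + 11). Hence a·b ≡ 12x^3 + 11x^2 + 8x + 11 (mod f). (F_13[x]/(f) is a field with 13^4 = 28561 elements since f is irreducible of degree 4.)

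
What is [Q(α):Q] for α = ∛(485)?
[Q(α):Q] = 3

The minimal polynomial of α is x^3 - 485, irreducible over Q since 485 is not a perfect cube (so x^3 - 485 has no rational root). Hence [Q(α):Q] = deg(m_α) = 3.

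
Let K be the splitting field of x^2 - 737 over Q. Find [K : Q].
[K : Q] = 2

f(x) = x^2 - 737 factors as (x - √737)(x + √737). The splitting field is K = Q(√737). Since 737 is squarefree and > 1, it is not a perfect square, so x^2 - 737 is irreducible over Q and [Q(√737) : Q] = 2. Hence [K : Q] = 2.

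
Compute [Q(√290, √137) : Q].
[Q(√290, √137) : Q] = 4

[Q(√290):Q] = 2 (min poly x^2 - 290, irreducible since 290 is squarefree > 1). For the top step, suppose √137 ∈ Q(√290), say √137 = c + d√290 with c, d ∈ Q. Squaring: 137 = c^2 + 290d^2 + 2cd√290. Since √290 ∉ Q this forces 2cd = 0. If d = 0 then √137 = c ∈ Q, contradicting 137 squarefree > 1. If c = 0 then 137 = 290d^2, so 290·137 = (290d)^2 is a perfect square in Q — but 290·137 = 39730 is not a perfect square (since 290 and 137 are distinct squarefree integers). Contradiction. Hence √137 ∉ Q(√290), so x^2 - 137 stays irreducible over Q(√290) and [Q(√290, √137) : Q(√290)] = 2. By the tower law, [Q(√290, √137) : Q] = 2 · 2 = 4.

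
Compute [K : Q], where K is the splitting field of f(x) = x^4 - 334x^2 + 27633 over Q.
[K : Q] = 4

Solving the quadratic in x^2: x^2 = (334 ± √(334^2 - 4·27633))/2 = (334 ± √1024)/2 = (334 ± 32)/2, giving x^2 = 151 or x^2 = 183. So f(x) = (x^2 - 151)(x^2 - 183) and the roots of f are ±√151, ±√183. Hence the splitting field is K = Q(√151, √183). Since 151 and 183 are distinct squarefree integers > 1, their product 27633 is not a perfect square, so √183 ∉ Q(√151). By the tower law [K:Q] = [Q(√151,√183):Q(√151)] · [Q(√151):Q] = 2 · 2 = 4.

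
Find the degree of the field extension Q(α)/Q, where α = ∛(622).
[Q(α):Q] = 3

The minimal polynomial of α is x^3 - 622, irreducible over Q since 622 is not a perfect cube (so x^3 - 622 has no rational root). Hence [Q(α):Q] = deg(m_α) = 3.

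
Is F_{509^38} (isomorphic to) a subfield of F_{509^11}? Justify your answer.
No: F_{509^38} is not a subfield of F_{509^11}

F_{p^m} embeds in F_{p^n} iff m | n. Here 38 ∤ 11 (since 11 = 0·38 + 11 with remainder 11 ≠ 0), so F_{509^38} is not a subfield of F_{509^11}. Equivalently: if it were, the tower law would give 38 = [F_{509^38}:F_509] dividing [F_{509^11}:F_509] = 11, contradiction.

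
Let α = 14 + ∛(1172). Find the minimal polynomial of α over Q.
m_α(x) = x^3 - 42x^2 + 588x - 3916

Set β = α - 14 = ∛(1172), so β^3 = 1172. Then (α - 14)^3 - 1172 = 0, i.e. α is a root of g(x) = (x - 14)^3 - 1172 = x^3 - 42x^2 + 588x - 3916. Since g(x) = h(x - 14) where h(x) = x^3 - 1172, and h is irreducible over Q (because 1172 is not a perfect cube, so h has no rational root, and a monic cubic with no rational root is irreducible), g is also irreducible (irreducibility is preserved under the substitution x → x - 14). Hence m_α(x) = x^3 - 42x^2 + 588x - 3916.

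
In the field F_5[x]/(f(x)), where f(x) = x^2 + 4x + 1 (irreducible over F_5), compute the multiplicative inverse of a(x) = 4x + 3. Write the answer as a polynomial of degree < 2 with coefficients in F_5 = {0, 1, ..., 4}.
a(x)^(-1) ≡ 3x + 1 (mod f(x))

Since f is irreducible over F_5, F_5[x]/(f) is a field and a(x) ≠ 0 has an inverse. Apply the extended Euclidean algorithm to f(x) and a(x) in F_5[x]: f(x) = (4x + 3)·a(x) + (2). The last nonzero remainder is the constant 2 = gcd(f, a) in F_5. Back-substituting through the division chain expresses 2 = s(x)·a(x) + t(x)·f(x) with s(x) ≡ x + 2 (mod f), so (x + 2)·a(x) ≡ 2 (mod f). Multiplying by 2^(-1) ≡ 3 in F_5 gives a(x)^(-1) ≡ 3·(x + 2) ≡ 3x + 1 (mod f). Check: (4x + 3)·(3x + 1) = 2x^2 + 3x + 3 ≡ 1 (mod x^2 + 4x + 1).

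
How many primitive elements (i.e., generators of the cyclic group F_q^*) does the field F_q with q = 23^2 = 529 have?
There are φ(528) = 160 primitive elements

F_q^* is cyclic of order q - 1 = 528. A cyclic group of order m has exactly φ(m) generators. Here m = 528 = 2^4 · 3 · 11, so the number of primitive elements is φ(528) = 160.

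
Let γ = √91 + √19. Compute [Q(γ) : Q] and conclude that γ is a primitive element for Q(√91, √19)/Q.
[Q(γ) : Q] = 4 (equivalently, Q(γ) = Q(√91, √19))

Obviously Q(γ) ⊆ Q(√91, √19), and [Q(√91, √19):Q] = 4 (since 91, 19 are distinct squarefree integers > 1 with 1729 not a perfect square). To show equality we compute the minimal polynomial of γ. From γ = √91 + √19: γ^2 = 91 + 2√(1729) + 19 = 110 + 2√(1729), so γ^2 - 110 = 2√(1729); squaring, (γ^2 - 110)^2 = 4·1729, i.e. γ^4 - 220γ^2 + 12100 - 6916 = 0, i.e. γ^4 - 220γ^2 + 5184 = 0. So γ is a root of x^4 - 220x^2 + 5184. This polynomial is irreducible over Q: it has no rational root (each ±√91 ± √19 is irrational), and any factorization into two quadratics over Q would force √(1729) ∈ Q (pairing opposite roots) or √91, √19 ∈ Q (other pairings), all impossible. Hence [Q(γ):Q] = 4 = [Q(√91, √19):Q], so Q(γ) = Q(√91, √19).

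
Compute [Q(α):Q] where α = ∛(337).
[Q(α):Q] = 3

The minimal polynomial of α is x^3 - 337, irreducible over Q since 337 is not a perfect cube (so x^3 - 337 has no rational root). Hence [Q(α):Q] = deg(m_α) = 3.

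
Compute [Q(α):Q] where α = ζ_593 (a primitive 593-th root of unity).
[Q(α):Q] = 592

The minimal polynomial of ζ_593 over Q is the 593-th cyclotomic polynomial Φ_593(x), which is irreducible over Q and has degree φ(593) = 592. Hence [Q(α):Q] = φ(593) = 592.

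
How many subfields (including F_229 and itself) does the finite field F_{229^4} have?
F_{229^4} has 3 subfields

The subfields of F_{p^n} are exactly the fields F_{p^d} for d | n (each is the fixed field of the unique index-d subgroup of Gal(F_{p^n}/F_p) ≅ Z/nZ). The divisors of n = 4 are {1, 2, 4}, giving 3 subfields: F_{229^1}, F_{229^2}, F_{229^4}.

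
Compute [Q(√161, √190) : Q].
[Q(√161, √190) : Q] = 4

[Q(√161):Q] = 2 (min poly x^2 - 161, irreducible since 161 is squarefree > 1). For the top step, suppose √190 ∈ Q(√161), say √190 = c + d√161 with c, d ∈ Q. Squaring: 190 = c^2 + 161d^2 + 2cd√161. Since √161 ∉ Q this forces 2cd = 0. If d = 0 then √190 = c ∈ Q, contradicting 190 squarefree > 1. If c = 0 then 190 = 161d^2, so 161·190 = (161d)^2 is a perfect square in Q — but 161·190 = 30590 is not a perfect square (since 161 and 190 are distinct squarefree integers). Contradiction. Hence √190 ∉ Q(√161), so x^2 - 190 stays irreducible over Q(√161) and [Q(√161, √190) : Q(√161)] = 2. By the tower law, [Q(√161, √190) : Q] = 2 · 2 = 4.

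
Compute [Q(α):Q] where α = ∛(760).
[Q(α):Q] = 3

The minimal polynomial of α is x^3 - 760, irreducible over Q since 760 is not a perfect cube (so x^3 - 760 has no rational root). Hence [Q(α):Q] = deg(m_α) = 3.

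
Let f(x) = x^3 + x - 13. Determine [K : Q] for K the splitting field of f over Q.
[K : Q] = 6

By the rational root test, any rational root of the monic integer polynomial f(x) = x^3 + x - 13 must be an integer dividing the constant term -13, i.e. one of ±{1, 13}. Evaluating: f(1) = -11, f(-1) = -15, f(13) = 2197, f(-13) = -2223; none is 0, so f has no rational root and is therefore irreducible over Q (a cubic with no linear factor over a field is irreducible). For an irreducible cubic, the Galois group is A_3 or S_3 according as the discriminant disc(f) = -4a^3 - 27b^2 = -4·(1)^3 - 27·(-13)^2 = -4567 is or is not a square in Q. Here disc(f) = -4567 is not a perfect square in Q, so the Galois group of f over Q is not contained in A_3 and must be all of S_3. The splitting field has degree |S_3| = 6 over Q, so [K : Q] = 6.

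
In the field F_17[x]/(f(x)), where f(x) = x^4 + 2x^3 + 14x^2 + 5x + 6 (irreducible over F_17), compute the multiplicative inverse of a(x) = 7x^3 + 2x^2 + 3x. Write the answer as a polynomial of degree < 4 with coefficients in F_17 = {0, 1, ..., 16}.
a(x)^(-1) ≡ 4x^3 + 7x^2 + 6x + 14 (mod f(x))

Since f is irreducible over F_17, F_17[x]/(f) is a field and a(x) ≠ 0 has an inverse. Apply the extended Euclidean algorithm to f(x) and a(x) in F_17[x]: f(x) = (5x + 11)·a(x) + (11x^2 + 6x + 6);  a(x) = (13x + 7)·(11x^2 + 6x + 6) + (2x + 9);  (11x^2 + 6x + 6) = (14x + 8)·(2x + 9) + (2). The last nonzero remainder is the constant 2 = gcd(f, a) in F_17. Back-substituting through the division chain expresses 2 = s(x)·a(x) + t(x)·f(x) with s(x) ≡ 8x^3 + 14x^2 + 12x + 11 (mod f), so (8x^3 + 14x^2 + 12x + 11)·a(x) ≡ 2 (mod f). Multiplying by 2^(-1) ≡ 9 in F_17 gives a(x)^(-1) ≡ 9·(8x^3 + 14x^2 + 12x + 11) ≡ 4x^3 + 7x^2 + 6x + 14 (mod f). Check: (7x^3 + 2x^2 + 3x)·(4x^3 + 7x^2 + 6x + 14) = 11x^6 + 6x^5 + 12x^3 + 12x^2 + 8x ≡ 1 (mod x^4 + 2x^3 + 14x^2 + 5x + 6).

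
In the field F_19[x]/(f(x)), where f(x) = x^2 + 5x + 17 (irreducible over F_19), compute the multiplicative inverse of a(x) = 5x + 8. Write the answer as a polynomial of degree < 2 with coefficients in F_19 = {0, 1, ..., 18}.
a(x)^(-1) ≡ 13x + 10 (mod f(x))

Since f is irreducible over F_19, F_19[x]/(f) is a field and a(x) ≠ 0 has an inverse. Apply the extended Euclidean algorithm to f(x) and a(x) in F_19[x]: f(x) = (4x + 6)·a(x) + (7). The last nonzero remainder is the constant 7 = gcd(f, a) in F_19. Back-substituting through the division chain expresses 7 = s(x)·a(x) + t(x)·f(x) with s(x) ≡ 15x + 13 (mod f), so (15x + 13)·a(x) ≡ 7 (mod f). Multiplying by 7^(-1) ≡ 11 in F_19 gives a(x)^(-1) ≡ 11·(15x + 13) ≡ 13x + 10 (mod f). Check: (5x + 8)·(13x + 10) = 8x^2 + 2x + 4 ≡ 1 (mod x^2 + 5x + 17).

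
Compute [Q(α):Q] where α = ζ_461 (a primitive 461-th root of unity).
[Q(α):Q] = 460

The minimal polynomial of ζ_461 over Q is the 461-th cyclotomic polynomial Φ_461(x), which is irreducible over Q and has degree φ(461) = 460. Hence [Q(α):Q] = φ(461) = 460.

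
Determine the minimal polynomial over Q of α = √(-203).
m_α(x) = x^2 + 203

α satisfies α^2 + 203 = 0, so x^2 + 203 annihilates α. Since d = -203 is squarefree and ≠ 1, it is not a perfect square in Q, so x^2 + 203 has no rational root and is therefore irreducible over Q (a degree-2 polynomial over a field is irreducible iff it has no root). Hence m_α(x) = x^2 + 203.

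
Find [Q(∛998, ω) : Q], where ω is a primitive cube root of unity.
[Q(∛998, ω) : Q] = 6

[Q(∛998):Q] = 3 (min poly x^3 - 998, irreducible since 998 is not a perfect cube). [Q(ω):Q] = 2 (min poly x^2 + x + 1). Since Q(∛998) ⊂ R and ω ∉ R, we have ω ∉ Q(∛998), so x^2 + x + 1 remains irreducible over Q(∛998) and [Q(∛998, ω) : Q(∛998)] = 2. By the tower law, [Q(∛998, ω) : Q] = 3 · 2 = 6. (In fact Q(∛998, ω) is the splitting field of x^3 - 998 over Q.)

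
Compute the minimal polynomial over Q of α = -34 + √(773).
m_α(x) = x^2 + 68x + 383

From α + 34 = √(773), squaring gives (α + 34)^2 = 773, i.e. α^2 + 68α + 1156 = 773, so α^2 + 68α + 383 = 0. The discriminant of x^2 + 68x + 383 is (68)^2 - 4·(383) = 4624 - 1532 = 3092, and 4·(773) is not a perfect square in Q since 773 is squarefree and ≠ 1. Hence x^2 + 68x + 383 is irreducible over Q and is the minimal polynomial of α.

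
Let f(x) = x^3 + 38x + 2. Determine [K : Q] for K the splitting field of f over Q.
[K : Q] = 6

By the rational root test, any rational root of the monic integer polynomial f(x) = x^3 + 38x + 2 must be an integer dividing the constant term 2, i.e. one of ±{1, 2}. Evaluating: f(1) = 41, f(-1) = -37, f(2) = 86, f(-2) = -82; none is 0, so f has no rational root and is therefore irreducible over Q (a cubic with no linear factor over a field is irreducible). For an irreducible cubic, the Galois group is A_3 or S_3 according as the discriminant disc(f) = -4a^3 - 27b^2 = -4·(38)^3 - 27·(2)^2 = -219596 is or is not a square in Q. Here disc(f) = -219596 is not a perfect square in Q, so the Galois group of f over Q is not contained in A_3 and must be all of S_3. The splitting field has degree |S_3| = 6 over Q, so [K : Q] = 6.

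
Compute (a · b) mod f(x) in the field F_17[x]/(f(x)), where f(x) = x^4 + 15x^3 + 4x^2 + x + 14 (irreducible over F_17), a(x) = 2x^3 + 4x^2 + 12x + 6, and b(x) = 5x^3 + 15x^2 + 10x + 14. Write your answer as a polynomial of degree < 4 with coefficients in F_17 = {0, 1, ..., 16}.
a · b ≡ 9x^3 + 14x^2 + 11x + 5 (mod f(x))

Multiply in F_17[x]: a(x)·b(x) = (2x^3 + 4x^2 + 12x + 6)·(5x^3 + 15x^2 + 10x + 14) = 10x^6 + 16x^5 + 4x^4 + 6x^3 + 11x^2 + 7x + 16. This has degree ≥ 4, so divide by f(x) over F_17: 10x^6 + 16x^5 + 4x^4 + 6x^3 + 11x^2 + 7x + 16 = (10x^2 + 2x + 2)·(x^4 + 15x^3 + 4x^2 + x + 14) + (9x^3 + 14x^2 + 11x + 5). Hence a·b ≡ 9x^3 + 14x^2 + 11x + 5 (mod f). (F_17[x]/(f) is a field with 17^4 = 83521 elements since f is irreducible of degree 4.)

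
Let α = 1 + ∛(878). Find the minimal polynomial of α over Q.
m_α(x) = x^3 - 3x^2 + 3x - 879

Set β = α - 1 = ∛(878), so β^3 = 878. Then (α - 1)^3 - 878 = 0, i.e. α is a root of g(x) = (x - 1)^3 - 878 = x^3 - 3x^2 + 3x - 879. Since g(x) = h(x - 1) where h(x) = x^3 - 878, and h is irreducible over Q (because 878 is not a perfect cube, so h has no rational root, and a monic cubic with no rational root is irreducible), g is also irreducible (irreducibility is preserved under the substitution x → x - 1). Hence m_α(x) = x^3 - 3x^2 + 3x - 879.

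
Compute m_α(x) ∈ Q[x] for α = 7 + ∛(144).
m_α(x) = x^3 - 21x^2 + 147x - 487

Set β = α - 7 = ∛(144), so β^3 = 144. Then (α - 7)^3 - 144 = 0, i.e. α is a root of g(x) = (x - 7)^3 - 144 = x^3 - 21x^2 + 147x - 487. Since g(x) = h(x - 7) where h(x) = x^3 - 144, and h is irreducible over Q (because 144 is not a perfect cube, so h has no rational root, and a monic cubic with no rational root is irreducible), g is also irreducible (irreducibility is preserved under the substitution x → x - 7). Hence m_α(x) = x^3 - 21x^2 + 147x - 487.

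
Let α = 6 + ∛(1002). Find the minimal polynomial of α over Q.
m_α(x) = x^3 - 18x^2 + 108x - 1218

Set β = α - 6 = ∛(1002), so β^3 = 1002. Then (α - 6)^3 - 1002 = 0, i.e. α is a root of g(x) = (x - 6)^3 - 1002 = x^3 - 18x^2 + 108x - 1218. Since g(x) = h(x - 6) where h(x) = x^3 - 1002, and h is irreducible over Q (because 1002 is not a perfect cube, so h has no rational root, and a monic cubic with no rational root is irreducible), g is also irreducible (irreducibility is preserved under the substitution x → x - 6). Hence m_α(x) = x^3 - 18x^2 + 108x - 1218.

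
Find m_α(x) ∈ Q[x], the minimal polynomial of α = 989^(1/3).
m_α(x) = x^3 - 989

α satisfies α^3 = 989, so x^3 - 989 annihilates α. By the rational root test, a rational root p/q (in lowest terms) of x^3 - 989 would satisfy p^3 = 989 q^3, forcing q = 1 and p^3 = 989; but 989 is not a perfect cube, contradiction. A monic cubic over Q with no rational root is irreducible (any nontrivial factorization would include a linear factor). Hence x^3 - 989 is the minimal polynomial of α, and in particular [Q(α):Q] = 3.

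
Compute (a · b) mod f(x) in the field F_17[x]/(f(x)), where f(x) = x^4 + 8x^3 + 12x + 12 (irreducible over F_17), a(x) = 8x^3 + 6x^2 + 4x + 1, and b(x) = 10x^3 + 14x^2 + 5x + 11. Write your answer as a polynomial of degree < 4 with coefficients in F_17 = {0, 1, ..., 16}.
a · b ≡ 5x^3 + 13x^2 + 11x + 1 (mod f(x))

Multiply in F_17[x]: a(x)·b(x) = (8x^3 + 6x^2 + 4x + 1)·(10x^3 + 14x^2 + 5x + 11) = 12x^6 + 2x^5 + 11x^4 + 14x^3 + 15x^2 + 15x + 11. This has degree ≥ 4, so divide by f(x) over F_17: 12x^6 + 2x^5 + 11x^4 + 14x^3 + 15x^2 + 15x + 11 = (12x^2 + 8x + 15)·(x^4 + 8x^3 + 12x + 12) + (5x^3 + 13x^2 + 11x + 1). Hence a·b ≡ 5x^3 + 13x^2 + 11x + 1 (mod f). (F_17[x]/(f) is a field with 17^4 = 83521 elements since f is irreducible of degree 4.)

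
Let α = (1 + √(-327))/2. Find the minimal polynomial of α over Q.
m_α(x) = x^2 - x + 82

From 2α - 1 = √(-327), squaring gives (2α - 1)^2 = -327, i.e. 4α^2 - 4α + 1 = -327, so α^2 - α + (1 + 327)/4 = 0. Since -327 ≡ 1 (mod 4), (1 + 327)/4 = 82 ∈ Z. The polynomial x^2 - x + 82 has discriminant 1 - 4·(82) = -327, which is not a perfect square in Q (d = -327 is squarefree and ≠ 1), so x^2 - x + 82 is irreducible over Q. It is the minimal polynomial of α.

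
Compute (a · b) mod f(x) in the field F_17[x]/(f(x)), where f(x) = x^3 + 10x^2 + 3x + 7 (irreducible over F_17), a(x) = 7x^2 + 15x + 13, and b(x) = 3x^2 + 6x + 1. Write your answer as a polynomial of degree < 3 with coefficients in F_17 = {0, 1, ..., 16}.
a · b ≡ 11x^2 + 9x + 7 (mod f(x))

Multiply in F_17[x]: a(x)·b(x) = (7x^2 + 15x + 13)·(3x^2 + 6x + 1) = 4x^4 + 2x^3 + 8x + 13. This has degree ≥ 3, so divide by f(x) over F_17: 4x^4 + 2x^3 + 8x + 13 = (4x + 13)·(x^3 + 10x^2 + 3x + 7) + (11x^2 + 9x + 7). Hence a·b ≡ 11x^2 + 9x + 7 (mod f). (F_17[x]/(f) is a field with 17^3 = 4913 elements since f is irreducible of degree 3.)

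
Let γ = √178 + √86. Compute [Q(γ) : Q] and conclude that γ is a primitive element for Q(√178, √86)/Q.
[Q(γ) : Q] = 4 (equivalently, Q(γ) = Q(√178, √86))

Obviously Q(γ) ⊆ Q(√178, √86), and [Q(√178, √86):Q] = 4 (since 178, 86 are distinct squarefree integers > 1 with 15308 not a perfect square). To show equality we compute the minimal polynomial of γ. From γ = √178 + √86: γ^2 = 178 + 2√(15308) + 86 = 264 + 2√(15308), so γ^2 - 264 = 2√(15308); squaring, (γ^2 - 264)^2 = 4·15308, i.e. γ^4 - 528γ^2 + 69696 - 61232 = 0, i.e. γ^4 - 528γ^2 + 8464 = 0. So γ is a root of x^4 - 528x^2 + 8464. This polynomial is irreducible over Q: it has no rational root (each ±√178 ± √86 is irrational), and any factorization into two quadratics over Q would force √(15308) ∈ Q (pairing opposite roots) or √178, √86 ∈ Q (other pairings), all impossible. Hence [Q(γ):Q] = 4 = [Q(√178, √86):Q], so Q(γ) = Q(√178, √86).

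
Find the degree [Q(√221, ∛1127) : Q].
[Q(√221, ∛1127) : Q] = 6

Let L = Q(√221, ∛1127). Since Q(√221) ⊂ L and [Q(√221):Q] = 2, the tower law gives 2 | [L:Q]. Likewise Q(∛1127) ⊂ L with [Q(∛1127):Q] = 3 (because 1127 is not a perfect cube), so 3 | [L:Q]. As gcd(2,3) = 1, [L:Q] is divisible by 6. Conversely L is generated over Q by √221 and ∛1127, so [L:Q] ≤ 2·3 = 6. Therefore [Q(√221, ∛1127) : Q] = 6.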